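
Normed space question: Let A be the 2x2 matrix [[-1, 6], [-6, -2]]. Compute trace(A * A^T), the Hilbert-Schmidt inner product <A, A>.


trace(A * A^T) = sum of squares of all entries
= (-1)^2 + 6^2 + (-6)^2 + (-2)^2
= 1 + 36 + 36 + 4
= 77

77


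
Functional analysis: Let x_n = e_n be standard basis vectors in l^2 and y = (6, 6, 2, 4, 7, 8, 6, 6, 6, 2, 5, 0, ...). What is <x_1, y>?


x_1 = e_1 is the standard basis vector with 1 in position 1.
<x_1, y> = y_1 = 6
As n -> infinity, <x_n, y> -> 0, confirming weak convergence of (x_n) to 0.

6


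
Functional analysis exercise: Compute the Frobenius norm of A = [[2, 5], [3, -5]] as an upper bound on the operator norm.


||A||_F^2 = sum a_ij^2
= 2^2 + 5^2 + 3^2 + (-5)^2
= 4 + 25 + 9 + 25 = 63
||A||_F = sqrt(63) = 7.9373

7.9373


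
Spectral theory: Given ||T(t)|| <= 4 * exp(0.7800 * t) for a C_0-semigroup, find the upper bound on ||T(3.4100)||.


||T(3.4100)|| <= 4 * exp(0.7800 * 3.4100)
= 4 * exp(2.6598)
= 4 * 14.2934
= 57.1737

57.1737


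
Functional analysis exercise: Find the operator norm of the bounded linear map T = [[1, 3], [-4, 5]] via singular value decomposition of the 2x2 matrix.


A^T A = [[17, -17], [-17, 34]]
trace(A^T A) = 51, det(A^T A) = 289
discriminant = 51^2 - 4*289 = 1445
Largest eigenvalue of A^T A = (trace + sqrt(disc))/2 = 44.5066
||T|| = sqrt(44.5066) = 6.6713

6.6713


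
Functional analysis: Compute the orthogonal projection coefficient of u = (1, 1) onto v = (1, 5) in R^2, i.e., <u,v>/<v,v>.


Computing <u,v> = 1*1 + 1*5 = 6
Computing <v,v> = 1^2 + 5^2 = 26
Projection coefficient = 6/26 = 0.2308

0.2308


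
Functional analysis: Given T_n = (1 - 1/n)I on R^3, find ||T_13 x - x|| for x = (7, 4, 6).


T_13 x - x = (1 - 1/13)x - x = -x/13
||x|| = sqrt(101) = 10.0499
||T_13 x - x|| = ||x||/13 = 10.0499/13 = 0.7731

0.7731


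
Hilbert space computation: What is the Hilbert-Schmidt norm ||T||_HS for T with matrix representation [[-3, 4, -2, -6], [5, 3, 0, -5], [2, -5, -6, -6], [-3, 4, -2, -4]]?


The Hilbert-Schmidt norm is sqrt(sum of squares of all entries).
Sum of squares = (-3)^2 + 4^2 + (-2)^2 + (-6)^2 + 5^2 + 3^2 + 0^2 + (-5)^2 + 2^2 + (-5)^2 + (-6)^2 + (-6)^2 + (-3)^2 + 4^2 + (-2)^2 + (-4)^2
= 9 + 16 + 4 + 36 + 25 + 9 + 0 + 25 + 4 + 25 + 36 + 36 + 9 + 16 + 4 + 16 = 270
||T||_HS = sqrt(270) = 16.4317

16.4317


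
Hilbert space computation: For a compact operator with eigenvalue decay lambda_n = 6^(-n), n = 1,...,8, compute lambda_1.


The eigenvalue formula gives lambda_1 = 1/6^1
= 1/6
= 0.1667

0.1667


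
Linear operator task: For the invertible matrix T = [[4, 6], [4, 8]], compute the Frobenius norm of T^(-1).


det(T) = 4*8 - 6*4 = 8
T^(-1) = (1/8) * [[8, -6], [-4, 4]] = [[1.0000, -0.7500], [-0.5000, 0.5000]]
||T^(-1)||_F^2 = 1.0000^2 + (-0.7500)^2 + (-0.5000)^2 + 0.5000^2 = 2.0625
||T^(-1)||_F = sqrt(2.0625) = 1.4361

1.4361


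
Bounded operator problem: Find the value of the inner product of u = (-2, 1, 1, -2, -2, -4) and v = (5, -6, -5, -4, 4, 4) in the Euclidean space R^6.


Computing the standard inner product <u, v> = sum u_i * v_i
= -2*5 + 1*-6 + 1*-5 + -2*-4 + -2*4 + -4*4
= -10 + -6 + -5 + 8 + -8 + -16
= -37

-37


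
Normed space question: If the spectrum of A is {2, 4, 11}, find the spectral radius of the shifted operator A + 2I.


Spectrum of A + 2I = {4, 6, 13}
Spectral radius = max |lambda| over the shifted spectrum
= max(4, 6, 13) = 13

13


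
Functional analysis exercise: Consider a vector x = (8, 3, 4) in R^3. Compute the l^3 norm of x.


The l^3 norm = (sum |x_i|^3)^(1/3)
Sum of 3th powers = 512 + 27 + 64 = 603
||x||_3 = (603)^(1/3) = 8.4484

8.4484


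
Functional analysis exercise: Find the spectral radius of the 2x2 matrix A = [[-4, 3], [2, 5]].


For a 2x2 matrix, eigenvalues satisfy lambda^2 - (trace)*lambda + det = 0
trace = -4 + 5 = 1
det = -4*5 - 3*2 = -26
discriminant = 1^2 - 4*(-26) = 105
spectral radius = max |eigenvalue| = 5.6235

5.6235


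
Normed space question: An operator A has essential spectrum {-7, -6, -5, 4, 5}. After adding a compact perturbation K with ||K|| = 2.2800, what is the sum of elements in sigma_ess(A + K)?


By Weyl's theorem, the essential spectrum is invariant under compact perturbations.
sigma_ess(A + K) = sigma_ess(A) = {-7, -6, -5, 4, 5}
Sum = -7 + -6 + -5 + 4 + 5 = -9

-9


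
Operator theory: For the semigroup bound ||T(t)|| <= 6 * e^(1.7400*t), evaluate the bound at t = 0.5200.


||T(0.5200)|| <= 6 * exp(1.7400 * 0.5200)
= 6 * exp(0.9048)
= 6 * 2.4714
= 14.8286

14.8286


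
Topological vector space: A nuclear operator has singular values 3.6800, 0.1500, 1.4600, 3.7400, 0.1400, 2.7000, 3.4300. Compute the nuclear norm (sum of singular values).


The nuclear norm is the sum of all singular values.
||T||_1 = 3.6800 + 0.1500 + 1.4600 + 3.7400 + 0.1400 + 2.7000 + 3.4300
= 15.3000

15.3000


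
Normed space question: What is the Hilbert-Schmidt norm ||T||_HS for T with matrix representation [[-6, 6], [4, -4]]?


The Hilbert-Schmidt norm is sqrt(sum of squares of all entries).
Sum of squares = (-6)^2 + 6^2 + 4^2 + (-4)^2
= 36 + 36 + 16 + 16 = 104
||T||_HS = sqrt(104) = 10.1980

10.1980


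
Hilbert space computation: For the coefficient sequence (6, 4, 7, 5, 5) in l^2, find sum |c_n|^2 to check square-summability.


sum |c_n|^2 = 6^2 + 4^2 + 7^2 + 5^2 + 5^2
= 36 + 16 + 49 + 25 + 25
= 151

151


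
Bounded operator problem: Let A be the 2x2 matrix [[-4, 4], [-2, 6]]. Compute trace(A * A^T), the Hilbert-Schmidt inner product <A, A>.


trace(A * A^T) = sum of squares of all entries
= (-4)^2 + 4^2 + (-2)^2 + 6^2
= 16 + 16 + 4 + 36
= 72

72


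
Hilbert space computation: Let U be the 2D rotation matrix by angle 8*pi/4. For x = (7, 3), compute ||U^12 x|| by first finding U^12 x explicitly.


U is a rotation by theta = 8*pi/4
U^12 = rotation by 12*theta = 96*pi/4 = 0*pi/4 (mod 2*pi)
cos(0*pi/4) = 1.0000, sin(0*pi/4) = 0.0000
U^12 x = (1.0000 * 7 - 0.0000 * 3, 0.0000 * 7 + 1.0000 * 3)
= (7.0000, 3.0000)
||U^12 x|| = sqrt(7.0000^2 + 3.0000^2) = sqrt(58.0000) = 7.6158

7.6158


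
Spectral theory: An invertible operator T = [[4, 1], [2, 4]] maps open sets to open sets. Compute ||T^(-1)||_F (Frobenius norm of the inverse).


det(T) = 4*4 - 1*2 = 14
T^(-1) = (1/14) * [[4, -1], [-2, 4]] = [[0.2857, -0.0714], [-0.1429, 0.2857]]
||T^(-1)||_F^2 = 0.2857^2 + (-0.0714)^2 + (-0.1429)^2 + 0.2857^2 = 0.1888
||T^(-1)||_F = sqrt(0.1888) = 0.4345

0.4345


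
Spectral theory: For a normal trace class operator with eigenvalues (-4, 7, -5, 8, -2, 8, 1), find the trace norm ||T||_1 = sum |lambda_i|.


For a normal operator, singular values equal |eigenvalues|.
Trace norm = sum |lambda_i| = 4 + 7 + 5 + 8 + 2 + 8 + 1
= 35

35


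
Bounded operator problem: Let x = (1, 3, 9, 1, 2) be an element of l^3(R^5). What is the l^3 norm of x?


The l^3 norm = (sum |x_i|^3)^(1/3)
Sum of 3th powers = 1 + 27 + 729 + 1 + 8 = 766
||x||_3 = (766)^(1/3) = 9.1498

9.1498


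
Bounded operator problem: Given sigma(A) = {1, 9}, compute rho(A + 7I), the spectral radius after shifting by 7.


Spectrum of A + 7I = {8, 16}
Spectral radius = max |lambda| over the shifted spectrum
= max(8, 16) = 16

16


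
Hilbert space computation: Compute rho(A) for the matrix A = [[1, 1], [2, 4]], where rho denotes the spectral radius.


For a 2x2 matrix, eigenvalues satisfy lambda^2 - (trace)*lambda + det = 0
trace = 1 + 4 = 5
det = 1*4 - 1*2 = 2
discriminant = 5^2 - 4*(2) = 17
spectral radius = max |eigenvalue| = 4.5616

4.5616


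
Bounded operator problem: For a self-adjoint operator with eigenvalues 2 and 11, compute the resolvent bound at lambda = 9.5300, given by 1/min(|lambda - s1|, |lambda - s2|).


dist(9.5300, {2, 11}) = min(|9.5300 - 2|, |9.5300 - 11|)
= min(7.5300, 1.4700) = 1.4700
Resolvent bound = 1/1.4700 = 0.6803

0.6803


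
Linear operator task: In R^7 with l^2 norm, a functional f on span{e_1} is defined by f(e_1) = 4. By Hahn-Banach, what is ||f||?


The norm of f is given by ||f|| = sup_{||x||=1} |f(x)|.
On span{e_1}, ||e_1|| = 1, so ||f|| = |f(e_1)| / ||e_1||
= |4| / 1 = 4.0000

4.0000


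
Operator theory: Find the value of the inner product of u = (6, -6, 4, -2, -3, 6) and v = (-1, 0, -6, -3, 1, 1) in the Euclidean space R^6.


Computing the standard inner product <u, v> = sum u_i * v_i
= 6*-1 + -6*0 + 4*-6 + -2*-3 + -3*1 + 6*1
= -6 + 0 + -24 + 6 + -3 + 6
= -21

-21


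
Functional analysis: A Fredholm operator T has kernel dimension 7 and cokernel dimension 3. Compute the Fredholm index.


The Fredholm index is defined as ind(T) = dim(ker T) - dim(coker T)
= 7 - 3
= 4

4


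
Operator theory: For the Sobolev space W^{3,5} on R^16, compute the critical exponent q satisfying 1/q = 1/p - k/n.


Using the Sobolev embedding formula: 1/q = 1/p - k/n
1/q = 1/5 - 3/16 = 1/80
q = 1/(1/80) = 80

80.0000


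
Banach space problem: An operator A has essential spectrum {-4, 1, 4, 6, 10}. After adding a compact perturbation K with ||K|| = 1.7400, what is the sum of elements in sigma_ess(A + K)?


By Weyl's theorem, the essential spectrum is invariant under compact perturbations.
sigma_ess(A + K) = sigma_ess(A) = {-4, 1, 4, 6, 10}
Sum = -4 + 1 + 4 + 6 + 10 = 17

17


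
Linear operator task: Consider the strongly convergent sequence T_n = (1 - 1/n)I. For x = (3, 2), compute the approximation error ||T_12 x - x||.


T_12 x - x = (1 - 1/12)x - x = -x/12
||x|| = sqrt(13) = 3.6056
||T_12 x - x|| = ||x||/12 = 3.6056/12 = 0.3005

0.3005


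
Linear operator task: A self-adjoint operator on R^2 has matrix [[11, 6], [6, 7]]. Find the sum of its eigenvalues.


For a self-adjoint (symmetric) matrix, the eigenvalues are real.
The sum of eigenvalues equals the trace of the matrix.
trace = 11 + 7 = 18

18


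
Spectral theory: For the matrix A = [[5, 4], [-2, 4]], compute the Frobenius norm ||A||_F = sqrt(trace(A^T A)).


||A||_F^2 = sum a_ij^2
= 5^2 + 4^2 + (-2)^2 + 4^2
= 25 + 16 + 4 + 16 = 61
||A||_F = sqrt(61) = 7.8102

7.8102


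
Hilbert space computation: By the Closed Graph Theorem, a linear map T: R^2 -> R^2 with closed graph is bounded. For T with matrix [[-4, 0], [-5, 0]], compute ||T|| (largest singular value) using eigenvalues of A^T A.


A^T A = [[41, 0], [0, 0]]
trace(A^T A) = 41, det(A^T A) = 0
discriminant = 41^2 - 4*0 = 1681
Largest eigenvalue of A^T A = (trace + sqrt(disc))/2 = 41.0000
||T|| = sqrt(41.0000) = 6.4031

6.4031


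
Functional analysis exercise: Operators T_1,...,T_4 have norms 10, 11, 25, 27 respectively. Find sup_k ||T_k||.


By the Uniform Boundedness Principle, the supremum of norms is finite.
sup_k ||T_k|| = max(10, 11, 25, 27) = 27

27


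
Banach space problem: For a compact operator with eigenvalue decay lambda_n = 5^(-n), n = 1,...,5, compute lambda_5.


The eigenvalue formula gives lambda_5 = 1/5^5
= 1/3125
= 3.2000e-04

3.2000e-04


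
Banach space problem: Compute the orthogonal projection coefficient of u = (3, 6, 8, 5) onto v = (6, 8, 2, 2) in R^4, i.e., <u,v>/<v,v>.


Computing <u,v> = 3*6 + 6*8 + 8*2 + 5*2 = 92
Computing <v,v> = 6^2 + 8^2 + 2^2 + 2^2 = 108
Projection coefficient = 92/108 = 0.8519

0.8519


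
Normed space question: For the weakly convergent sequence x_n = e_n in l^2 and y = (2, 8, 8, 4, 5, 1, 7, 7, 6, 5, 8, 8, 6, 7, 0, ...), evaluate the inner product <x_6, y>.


x_6 = e_6 is the standard basis vector with 1 in position 6.
<x_6, y> = y_6 = 1
As n -> infinity, <x_n, y> -> 0, confirming weak convergence of (x_n) to 0.

1


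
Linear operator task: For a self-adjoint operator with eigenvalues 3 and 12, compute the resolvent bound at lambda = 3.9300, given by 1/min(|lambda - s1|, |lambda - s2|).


dist(3.9300, {3, 12}) = min(|3.9300 - 3|, |3.9300 - 12|)
= min(0.9300, 8.0700) = 0.9300
Resolvent bound = 1/0.9300 = 1.0753

1.0753


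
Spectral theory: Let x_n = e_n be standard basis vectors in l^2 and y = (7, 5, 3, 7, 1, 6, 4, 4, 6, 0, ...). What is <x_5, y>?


x_5 = e_5 is the standard basis vector with 1 in position 5.
<x_5, y> = y_5 = 1
As n -> infinity, <x_n, y> -> 0, confirming weak convergence of (x_n) to 0.

1


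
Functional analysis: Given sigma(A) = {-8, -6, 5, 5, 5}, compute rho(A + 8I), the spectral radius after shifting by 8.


Spectrum of A + 8I = {0, 2, 13, 13, 13}
Spectral radius = max |lambda| over the shifted spectrum
= max(0, 2, 13, 13, 13) = 13

13


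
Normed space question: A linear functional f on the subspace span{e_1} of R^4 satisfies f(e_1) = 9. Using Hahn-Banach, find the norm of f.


The norm of f is given by ||f|| = sup_{||x||=1} |f(x)|.
On span{e_1}, ||e_1|| = 1, so ||f|| = |f(e_1)| / ||e_1||
= |9| / 1 = 9.0000

9.0000


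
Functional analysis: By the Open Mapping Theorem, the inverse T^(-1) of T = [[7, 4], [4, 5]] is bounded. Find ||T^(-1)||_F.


det(T) = 7*5 - 4*4 = 19
T^(-1) = (1/19) * [[5, -4], [-4, 7]] = [[0.2632, -0.2105], [-0.2105, 0.3684]]
||T^(-1)||_F^2 = 0.2632^2 + (-0.2105)^2 + (-0.2105)^2 + 0.3684^2 = 0.2936
||T^(-1)||_F = sqrt(0.2936) = 0.5419

0.5419


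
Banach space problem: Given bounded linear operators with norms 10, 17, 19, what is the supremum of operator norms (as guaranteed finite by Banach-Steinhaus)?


By the Uniform Boundedness Principle, the supremum of norms is finite.
sup_k ||T_k|| = max(10, 17, 19) = 19

19


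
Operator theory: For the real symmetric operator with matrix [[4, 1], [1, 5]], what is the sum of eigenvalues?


For a self-adjoint (symmetric) matrix, the eigenvalues are real.
The sum of eigenvalues equals the trace of the matrix.
trace = 4 + 5 = 9

9


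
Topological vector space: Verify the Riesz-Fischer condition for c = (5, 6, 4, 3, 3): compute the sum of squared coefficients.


sum |c_n|^2 = 5^2 + 6^2 + 4^2 + 3^2 + 3^2
= 25 + 36 + 16 + 9 + 9
= 95

95


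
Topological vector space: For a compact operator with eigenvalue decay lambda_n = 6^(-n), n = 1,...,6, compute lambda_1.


The eigenvalue formula gives lambda_1 = 1/6^1
= 1/6
= 0.1667

0.1667


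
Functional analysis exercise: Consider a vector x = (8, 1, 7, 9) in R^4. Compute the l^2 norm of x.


The l^2 norm = (sum |x_i|^2)^(1/2)
Sum of 2th powers = 64 + 1 + 49 + 81 = 195
||x||_2 = (195)^(1/2) = 13.9642

13.9642


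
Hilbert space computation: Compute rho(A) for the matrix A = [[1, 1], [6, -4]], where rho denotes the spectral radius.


For a 2x2 matrix, eigenvalues satisfy lambda^2 - (trace)*lambda + det = 0
trace = 1 + -4 = -3
det = 1*-4 - 1*6 = -10
discriminant = (-3)^2 - 4*(-10) = 49
spectral radius = max |eigenvalue| = 5.0000

5.0000


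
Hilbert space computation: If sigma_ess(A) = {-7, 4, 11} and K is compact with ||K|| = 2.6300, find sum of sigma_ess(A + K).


By Weyl's theorem, the essential spectrum is invariant under compact perturbations.
sigma_ess(A + K) = sigma_ess(A) = {-7, 4, 11}
Sum = -7 + 4 + 11 = 8

8


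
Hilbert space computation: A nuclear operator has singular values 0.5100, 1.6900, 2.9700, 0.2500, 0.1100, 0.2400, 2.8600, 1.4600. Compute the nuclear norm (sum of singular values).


The nuclear norm is the sum of all singular values.
||T||_1 = 0.5100 + 1.6900 + 2.9700 + 0.2500 + 0.1100 + 0.2400 + 2.8600 + 1.4600
= 10.0900

10.0900


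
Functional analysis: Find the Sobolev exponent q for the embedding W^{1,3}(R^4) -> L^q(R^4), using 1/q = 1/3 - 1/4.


Using the Sobolev embedding formula: 1/q = 1/p - k/n
1/q = 1/3 - 1/4 = 1/12
q = 1/(1/12) = 12

12.0000


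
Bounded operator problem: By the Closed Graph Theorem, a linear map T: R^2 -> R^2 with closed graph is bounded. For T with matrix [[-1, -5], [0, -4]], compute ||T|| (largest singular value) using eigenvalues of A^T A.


A^T A = [[1, 5], [5, 41]]
trace(A^T A) = 42, det(A^T A) = 16
discriminant = 42^2 - 4*16 = 1700
Largest eigenvalue of A^T A = (trace + sqrt(disc))/2 = 41.6155
||T|| = sqrt(41.6155) = 6.4510

6.4510


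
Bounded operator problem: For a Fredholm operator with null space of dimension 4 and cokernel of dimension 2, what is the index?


The Fredholm index is defined as ind(T) = dim(ker T) - dim(coker T)
= 4 - 2
= 2

2


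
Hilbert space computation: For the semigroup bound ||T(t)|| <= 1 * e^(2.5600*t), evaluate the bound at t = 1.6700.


||T(1.6700)|| <= 1 * exp(2.5600 * 1.6700)
= 1 * exp(4.2752)
= 1 * 71.8945
= 71.8945

71.8945


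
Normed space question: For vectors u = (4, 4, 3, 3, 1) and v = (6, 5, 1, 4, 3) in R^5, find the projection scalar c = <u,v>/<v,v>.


Computing <u,v> = 4*6 + 4*5 + 3*1 + 3*4 + 1*3 = 62
Computing <v,v> = 6^2 + 5^2 + 1^2 + 4^2 + 3^2 = 87
Projection coefficient = 62/87 = 0.7126

0.7126


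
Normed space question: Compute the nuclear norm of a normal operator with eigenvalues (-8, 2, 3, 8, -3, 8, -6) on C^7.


For a normal operator, singular values equal |eigenvalues|.
Trace norm = sum |lambda_i| = 8 + 2 + 3 + 8 + 3 + 8 + 6
= 38

38


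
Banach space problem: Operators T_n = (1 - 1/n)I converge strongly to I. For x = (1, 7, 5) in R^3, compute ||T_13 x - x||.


T_13 x - x = (1 - 1/13)x - x = -x/13
||x|| = sqrt(75) = 8.6603
||T_13 x - x|| = ||x||/13 = 8.6603/13 = 0.6662

0.6662


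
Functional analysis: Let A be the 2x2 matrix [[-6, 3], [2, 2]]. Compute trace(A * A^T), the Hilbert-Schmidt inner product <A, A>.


trace(A * A^T) = sum of squares of all entries
= (-6)^2 + 3^2 + 2^2 + 2^2
= 36 + 9 + 4 + 4
= 53

53


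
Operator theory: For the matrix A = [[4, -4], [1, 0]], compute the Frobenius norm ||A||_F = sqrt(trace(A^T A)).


||A||_F^2 = sum a_ij^2
= 4^2 + (-4)^2 + 1^2 + 0^2
= 16 + 16 + 1 + 0 = 33
||A||_F = sqrt(33) = 5.7446

5.7446


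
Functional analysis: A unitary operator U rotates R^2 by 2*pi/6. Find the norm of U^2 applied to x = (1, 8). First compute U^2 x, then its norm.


U is a rotation by theta = 2*pi/6
U^2 = rotation by 2*theta = 4*pi/6
cos(4*pi/6) = -0.5000, sin(4*pi/6) = 0.8660
U^2 x = (-0.5000 * 1 - 0.8660 * 8, 0.8660 * 1 + -0.5000 * 8)
= (-7.4282, -3.1340)
||U^2 x|| = sqrt((-7.4282)^2 + (-3.1340)^2) = sqrt(65.0000) = 8.0623

8.0623


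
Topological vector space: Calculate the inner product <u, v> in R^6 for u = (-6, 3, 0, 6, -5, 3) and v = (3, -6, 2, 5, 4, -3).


Computing the standard inner product <u, v> = sum u_i * v_i
= -6*3 + 3*-6 + 0*2 + 6*5 + -5*4 + 3*-3
= -18 + -18 + 0 + 30 + -20 + -9
= -35

-35


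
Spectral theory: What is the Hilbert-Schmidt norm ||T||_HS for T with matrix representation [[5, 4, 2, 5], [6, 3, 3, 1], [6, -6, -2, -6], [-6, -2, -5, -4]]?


The Hilbert-Schmidt norm is sqrt(sum of squares of all entries).
Sum of squares = 5^2 + 4^2 + 2^2 + 5^2 + 6^2 + 3^2 + 3^2 + 1^2 + 6^2 + (-6)^2 + (-2)^2 + (-6)^2 + (-6)^2 + (-2)^2 + (-5)^2 + (-4)^2
= 25 + 16 + 4 + 25 + 36 + 9 + 9 + 1 + 36 + 36 + 4 + 36 + 36 + 4 + 25 + 16 = 318
||T||_HS = sqrt(318) = 17.8326

17.8326


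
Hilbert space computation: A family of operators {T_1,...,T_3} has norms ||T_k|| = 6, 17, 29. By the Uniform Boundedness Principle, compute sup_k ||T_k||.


By the Uniform Boundedness Principle, the supremum of norms is finite.
sup_k ||T_k|| = max(6, 17, 29) = 29

29


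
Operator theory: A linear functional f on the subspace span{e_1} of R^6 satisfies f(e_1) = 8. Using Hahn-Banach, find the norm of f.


The norm of f is given by ||f|| = sup_{||x||=1} |f(x)|.
On span{e_1}, ||e_1|| = 1, so ||f|| = |f(e_1)| / ||e_1||
= |8| / 1 = 8.0000

8.0000


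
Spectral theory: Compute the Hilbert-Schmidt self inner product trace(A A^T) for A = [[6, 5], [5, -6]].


trace(A * A^T) = sum of squares of all entries
= 6^2 + 5^2 + 5^2 + (-6)^2
= 36 + 25 + 25 + 36
= 122

122


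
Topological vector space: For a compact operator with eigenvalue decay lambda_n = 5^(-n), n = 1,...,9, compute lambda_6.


The eigenvalue formula gives lambda_6 = 1/5^6
= 1/15625
= 6.4000e-05

6.4000e-05


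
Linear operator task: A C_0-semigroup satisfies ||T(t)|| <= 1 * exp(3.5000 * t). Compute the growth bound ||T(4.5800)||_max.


||T(4.5800)|| <= 1 * exp(3.5000 * 4.5800)
= 1 * exp(16.0300)
= 1 * 9.1567e+06
= 9.1567e+06

9.1567e+06


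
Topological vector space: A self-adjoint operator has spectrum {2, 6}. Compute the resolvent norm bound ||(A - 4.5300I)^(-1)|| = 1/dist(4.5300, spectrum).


dist(4.5300, {2, 6}) = min(|4.5300 - 2|, |4.5300 - 6|)
= min(2.5300, 1.4700) = 1.4700
Resolvent bound = 1/1.4700 = 0.6803

0.6803


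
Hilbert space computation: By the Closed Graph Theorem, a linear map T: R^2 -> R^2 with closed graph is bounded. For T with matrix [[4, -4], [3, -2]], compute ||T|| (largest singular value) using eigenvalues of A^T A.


A^T A = [[25, -22], [-22, 20]]
trace(A^T A) = 45, det(A^T A) = 16
discriminant = 45^2 - 4*16 = 1961
Largest eigenvalue of A^T A = (trace + sqrt(disc))/2 = 44.6416
||T|| = sqrt(44.6416) = 6.6814

6.6814


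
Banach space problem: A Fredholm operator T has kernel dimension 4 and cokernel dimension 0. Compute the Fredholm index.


The Fredholm index is defined as ind(T) = dim(ker T) - dim(coker T)
= 4 - 0
= 4

4


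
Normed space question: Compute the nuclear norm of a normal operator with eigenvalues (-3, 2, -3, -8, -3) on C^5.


For a normal operator, singular values equal |eigenvalues|.
Trace norm = sum |lambda_i| = 3 + 2 + 3 + 8 + 3
= 19

19


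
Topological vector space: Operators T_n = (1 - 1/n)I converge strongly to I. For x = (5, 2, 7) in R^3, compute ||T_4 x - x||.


T_4 x - x = (1 - 1/4)x - x = -x/4
||x|| = sqrt(78) = 8.8318
||T_4 x - x|| = ||x||/4 = 8.8318/4 = 2.2079

2.2079


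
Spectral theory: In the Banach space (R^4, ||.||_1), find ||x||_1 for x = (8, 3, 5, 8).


The l^1 norm equals the sum of absolute values of all components.
||x||_1 = 8 + 3 + 5 + 8
= 24

24.0000


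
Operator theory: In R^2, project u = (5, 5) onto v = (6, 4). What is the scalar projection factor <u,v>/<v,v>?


Computing <u,v> = 5*6 + 5*4 = 50
Computing <v,v> = 6^2 + 4^2 = 52
Projection coefficient = 50/52 = 0.9615

0.9615


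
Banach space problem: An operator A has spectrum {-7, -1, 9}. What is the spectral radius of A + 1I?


Spectrum of A + 1I = {-6, 0, 10}
Spectral radius = max |lambda| over the shifted spectrum
= max(6, 0, 10) = 10

10


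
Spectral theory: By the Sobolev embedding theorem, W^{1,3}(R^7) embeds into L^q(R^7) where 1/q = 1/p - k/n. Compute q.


Using the Sobolev embedding formula: 1/q = 1/p - k/n
1/q = 1/3 - 1/7 = 4/21
q = 1/(4/21) = 21/4 = 5.2500

5.2500


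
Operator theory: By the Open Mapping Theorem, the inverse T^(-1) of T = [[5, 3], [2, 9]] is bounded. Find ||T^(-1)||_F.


det(T) = 5*9 - 3*2 = 39
T^(-1) = (1/39) * [[9, -3], [-2, 5]] = [[0.2308, -0.0769], [-0.0513, 0.1282]]
||T^(-1)||_F^2 = 0.2308^2 + (-0.0769)^2 + (-0.0513)^2 + 0.1282^2 = 0.0782
||T^(-1)||_F = sqrt(0.0782) = 0.2797

0.2797


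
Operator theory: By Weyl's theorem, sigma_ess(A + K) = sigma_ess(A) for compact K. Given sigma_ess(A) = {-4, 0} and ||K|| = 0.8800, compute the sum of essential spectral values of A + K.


By Weyl's theorem, the essential spectrum is invariant under compact perturbations.
sigma_ess(A + K) = sigma_ess(A) = {-4, 0}
Sum = -4 + 0 = -4

-4


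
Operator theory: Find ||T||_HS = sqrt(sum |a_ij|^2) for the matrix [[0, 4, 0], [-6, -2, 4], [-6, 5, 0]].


The Hilbert-Schmidt norm is sqrt(sum of squares of all entries).
Sum of squares = 0^2 + 4^2 + 0^2 + (-6)^2 + (-2)^2 + 4^2 + (-6)^2 + 5^2 + 0^2
= 0 + 16 + 0 + 36 + 4 + 16 + 36 + 25 + 0 = 133
||T||_HS = sqrt(133) = 11.5326

11.5326


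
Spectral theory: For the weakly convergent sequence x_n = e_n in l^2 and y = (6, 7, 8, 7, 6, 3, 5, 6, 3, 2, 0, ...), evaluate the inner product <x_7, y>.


x_7 = e_7 is the standard basis vector with 1 in position 7.
<x_7, y> = y_7 = 5
As n -> infinity, <x_n, y> -> 0, confirming weak convergence of (x_n) to 0.

5


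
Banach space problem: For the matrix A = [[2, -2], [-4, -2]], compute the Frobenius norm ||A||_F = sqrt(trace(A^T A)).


||A||_F^2 = sum a_ij^2
= 2^2 + (-2)^2 + (-4)^2 + (-2)^2
= 4 + 4 + 16 + 4 = 28
||A||_F = sqrt(28) = 5.2915

5.2915


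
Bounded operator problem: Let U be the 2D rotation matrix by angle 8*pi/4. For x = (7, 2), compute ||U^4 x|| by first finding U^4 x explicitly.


U is a rotation by theta = 8*pi/4
U^4 = rotation by 4*theta = 32*pi/4 = 0*pi/4 (mod 2*pi)
cos(0*pi/4) = 1.0000, sin(0*pi/4) = 0.0000
U^4 x = (1.0000 * 7 - 0.0000 * 2, 0.0000 * 7 + 1.0000 * 2)
= (7.0000, 2.0000)
||U^4 x|| = sqrt(7.0000^2 + 2.0000^2) = sqrt(53.0000) = 7.2801

7.2801


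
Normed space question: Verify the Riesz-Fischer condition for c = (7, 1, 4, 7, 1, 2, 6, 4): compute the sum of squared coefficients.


sum |c_n|^2 = 7^2 + 1^2 + 4^2 + 7^2 + 1^2 + 2^2 + 6^2 + 4^2
= 49 + 1 + 16 + 49 + 1 + 4 + 36 + 16
= 172

172


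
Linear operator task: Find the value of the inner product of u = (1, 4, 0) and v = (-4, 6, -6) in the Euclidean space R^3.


Computing the standard inner product <u, v> = sum u_i * v_i
= 1*-4 + 4*6 + 0*-6
= -4 + 24 + 0
= 20

20


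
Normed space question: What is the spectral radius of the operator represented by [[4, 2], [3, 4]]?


For a 2x2 matrix, eigenvalues satisfy lambda^2 - (trace)*lambda + det = 0
trace = 4 + 4 = 8
det = 4*4 - 2*3 = 10
discriminant = 8^2 - 4*(10) = 24
spectral radius = max |eigenvalue| = 6.4495

6.4495


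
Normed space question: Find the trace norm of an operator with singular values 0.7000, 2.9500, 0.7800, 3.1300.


The nuclear norm is the sum of all singular values.
||T||_1 = 0.7000 + 2.9500 + 0.7800 + 3.1300
= 7.5600

7.5600


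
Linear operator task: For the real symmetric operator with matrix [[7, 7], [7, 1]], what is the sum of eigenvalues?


For a self-adjoint (symmetric) matrix, the eigenvalues are real.
The sum of eigenvalues equals the trace of the matrix.
trace = 7 + 1 = 8

8


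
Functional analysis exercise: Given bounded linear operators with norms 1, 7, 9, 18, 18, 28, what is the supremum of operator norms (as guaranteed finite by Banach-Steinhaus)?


By the Uniform Boundedness Principle, the supremum of norms is finite.
sup_k ||T_k|| = max(1, 7, 9, 18, 18, 28) = 28

28


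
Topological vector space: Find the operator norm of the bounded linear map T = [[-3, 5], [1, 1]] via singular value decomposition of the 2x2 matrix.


A^T A = [[10, -14], [-14, 26]]
trace(A^T A) = 36, det(A^T A) = 64
discriminant = 36^2 - 4*64 = 1040
Largest eigenvalue of A^T A = (trace + sqrt(disc))/2 = 34.1245
||T|| = sqrt(34.1245) = 5.8416

5.8416


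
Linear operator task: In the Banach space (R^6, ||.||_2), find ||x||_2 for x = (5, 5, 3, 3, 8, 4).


The l^2 norm = (sum |x_i|^2)^(1/2)
Sum of 2th powers = 25 + 25 + 9 + 9 + 64 + 16 = 148
||x||_2 = (148)^(1/2) = 12.1655

12.1655


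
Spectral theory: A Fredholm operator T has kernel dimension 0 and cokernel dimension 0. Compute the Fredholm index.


The Fredholm index is defined as ind(T) = dim(ker T) - dim(coker T)
= 0 - 0
= 0

0


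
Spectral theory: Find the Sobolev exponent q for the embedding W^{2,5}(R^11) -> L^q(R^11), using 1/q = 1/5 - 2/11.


Using the Sobolev embedding formula: 1/q = 1/p - k/n
1/q = 1/5 - 2/11 = 1/55
q = 1/(1/55) = 55

55.0000


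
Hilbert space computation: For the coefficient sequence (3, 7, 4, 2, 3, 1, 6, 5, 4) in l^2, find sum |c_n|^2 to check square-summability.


sum |c_n|^2 = 3^2 + 7^2 + 4^2 + 2^2 + 3^2 + 1^2 + 6^2 + 5^2 + 4^2
= 9 + 49 + 16 + 4 + 9 + 1 + 36 + 25 + 16
= 165

165


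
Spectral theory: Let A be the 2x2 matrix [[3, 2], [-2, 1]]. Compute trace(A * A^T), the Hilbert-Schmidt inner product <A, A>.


trace(A * A^T) = sum of squares of all entries
= 3^2 + 2^2 + (-2)^2 + 1^2
= 9 + 4 + 4 + 1
= 18

18


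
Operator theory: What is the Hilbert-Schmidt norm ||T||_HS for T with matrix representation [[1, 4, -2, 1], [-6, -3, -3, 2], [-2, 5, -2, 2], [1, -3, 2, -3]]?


The Hilbert-Schmidt norm is sqrt(sum of squares of all entries).
Sum of squares = 1^2 + 4^2 + (-2)^2 + 1^2 + (-6)^2 + (-3)^2 + (-3)^2 + 2^2 + (-2)^2 + 5^2 + (-2)^2 + 2^2 + 1^2 + (-3)^2 + 2^2 + (-3)^2
= 1 + 16 + 4 + 1 + 36 + 9 + 9 + 4 + 4 + 25 + 4 + 4 + 1 + 9 + 4 + 9 = 140
||T||_HS = sqrt(140) = 11.8322

11.8322


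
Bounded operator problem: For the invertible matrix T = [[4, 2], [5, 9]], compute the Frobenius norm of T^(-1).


det(T) = 4*9 - 2*5 = 26
T^(-1) = (1/26) * [[9, -2], [-5, 4]] = [[0.3462, -0.0769], [-0.1923, 0.1538]]
||T^(-1)||_F^2 = 0.3462^2 + (-0.0769)^2 + (-0.1923)^2 + 0.1538^2 = 0.1864
||T^(-1)||_F = sqrt(0.1864) = 0.4317

0.4317


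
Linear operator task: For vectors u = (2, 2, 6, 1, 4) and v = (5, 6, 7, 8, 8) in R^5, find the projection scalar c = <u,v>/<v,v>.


Computing <u,v> = 2*5 + 2*6 + 6*7 + 1*8 + 4*8 = 104
Computing <v,v> = 5^2 + 6^2 + 7^2 + 8^2 + 8^2 = 238
Projection coefficient = 104/238 = 0.4370

0.4370


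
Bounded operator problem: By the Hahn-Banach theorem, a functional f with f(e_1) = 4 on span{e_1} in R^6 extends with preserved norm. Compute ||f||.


The norm of f is given by ||f|| = sup_{||x||=1} |f(x)|.
On span{e_1}, ||e_1|| = 1, so ||f|| = |f(e_1)| / ||e_1||
= |4| / 1 = 4.0000

4.0000


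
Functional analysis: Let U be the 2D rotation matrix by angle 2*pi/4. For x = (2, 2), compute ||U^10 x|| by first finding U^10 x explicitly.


U is a rotation by theta = 2*pi/4
U^10 = rotation by 10*theta = 20*pi/4 = 4*pi/4 (mod 2*pi)
cos(4*pi/4) = -1.0000, sin(4*pi/4) = 0.0000
U^10 x = (-1.0000 * 2 - 0.0000 * 2, 0.0000 * 2 + -1.0000 * 2)
= (-2.0000, -2.0000)
||U^10 x|| = sqrt((-2.0000)^2 + (-2.0000)^2) = sqrt(8.0000) = 2.8284

2.8284


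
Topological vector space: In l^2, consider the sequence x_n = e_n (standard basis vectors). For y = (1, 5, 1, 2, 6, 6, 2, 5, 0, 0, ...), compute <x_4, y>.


x_4 = e_4 is the standard basis vector with 1 in position 4.
<x_4, y> = y_4 = 2
As n -> infinity, <x_n, y> -> 0, confirming weak convergence of (x_n) to 0.

2


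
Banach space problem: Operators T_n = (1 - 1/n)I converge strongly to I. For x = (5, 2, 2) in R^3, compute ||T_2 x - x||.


T_2 x - x = (1 - 1/2)x - x = -x/2
||x|| = sqrt(33) = 5.7446
||T_2 x - x|| = ||x||/2 = 5.7446/2 = 2.8723

2.8723


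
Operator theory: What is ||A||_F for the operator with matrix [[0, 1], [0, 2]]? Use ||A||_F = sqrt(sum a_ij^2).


||A||_F^2 = sum a_ij^2
= 0^2 + 1^2 + 0^2 + 2^2
= 0 + 1 + 0 + 4 = 5
||A||_F = sqrt(5) = 2.2361

2.2361


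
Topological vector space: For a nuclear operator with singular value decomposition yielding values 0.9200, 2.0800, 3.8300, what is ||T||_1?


The nuclear norm is the sum of all singular values.
||T||_1 = 0.9200 + 2.0800 + 3.8300
= 6.8300

6.8300


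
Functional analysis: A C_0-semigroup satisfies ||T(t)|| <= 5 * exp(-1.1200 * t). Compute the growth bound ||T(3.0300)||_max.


||T(3.0300)|| <= 5 * exp(-1.1200 * 3.0300)
= 5 * exp(-3.3936)
= 5 * 0.0336
= 0.1679

0.1679


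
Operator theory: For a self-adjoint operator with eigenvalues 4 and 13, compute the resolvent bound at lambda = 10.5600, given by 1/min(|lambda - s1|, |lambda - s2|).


dist(10.5600, {4, 13}) = min(|10.5600 - 4|, |10.5600 - 13|)
= min(6.5600, 2.4400) = 2.4400
Resolvent bound = 1/2.4400 = 0.4098

0.4098


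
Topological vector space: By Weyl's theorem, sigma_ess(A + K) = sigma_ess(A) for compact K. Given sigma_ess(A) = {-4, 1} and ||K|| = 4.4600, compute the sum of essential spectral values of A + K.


By Weyl's theorem, the essential spectrum is invariant under compact perturbations.
sigma_ess(A + K) = sigma_ess(A) = {-4, 1}
Sum = -4 + 1 = -3

-3


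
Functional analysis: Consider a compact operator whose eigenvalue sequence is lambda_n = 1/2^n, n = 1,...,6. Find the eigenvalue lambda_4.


The eigenvalue formula gives lambda_4 = 1/2^4
= 1/16
= 0.0625

0.0625


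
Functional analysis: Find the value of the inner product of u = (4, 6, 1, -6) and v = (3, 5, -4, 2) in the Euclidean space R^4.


Computing the standard inner product <u, v> = sum u_i * v_i
= 4*3 + 6*5 + 1*-4 + -6*2
= 12 + 30 + -4 + -12
= 26

26


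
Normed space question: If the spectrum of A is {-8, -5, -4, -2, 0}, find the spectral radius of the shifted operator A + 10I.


Spectrum of A + 10I = {2, 5, 6, 8, 10}
Spectral radius = max |lambda| over the shifted spectrum
= max(2, 5, 6, 8, 10) = 10

10


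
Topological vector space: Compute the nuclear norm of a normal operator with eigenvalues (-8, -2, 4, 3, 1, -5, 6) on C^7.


For a normal operator, singular values equal |eigenvalues|.
Trace norm = sum |lambda_i| = 8 + 2 + 4 + 3 + 1 + 5 + 6
= 29

29


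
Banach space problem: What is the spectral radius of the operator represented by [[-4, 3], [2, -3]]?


For a 2x2 matrix, eigenvalues satisfy lambda^2 - (trace)*lambda + det = 0
trace = -4 + -3 = -7
det = -4*-3 - 3*2 = 6
discriminant = (-7)^2 - 4*(6) = 25
spectral radius = max |eigenvalue| = 6.0000

6.0000


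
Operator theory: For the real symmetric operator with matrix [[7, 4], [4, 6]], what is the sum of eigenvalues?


For a self-adjoint (symmetric) matrix, the eigenvalues are real.
The sum of eigenvalues equals the trace of the matrix.
trace = 7 + 6 = 13

13


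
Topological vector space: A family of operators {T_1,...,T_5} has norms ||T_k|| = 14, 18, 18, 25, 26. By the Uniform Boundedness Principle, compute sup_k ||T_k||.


By the Uniform Boundedness Principle, the supremum of norms is finite.
sup_k ||T_k|| = max(14, 18, 18, 25, 26) = 26

26


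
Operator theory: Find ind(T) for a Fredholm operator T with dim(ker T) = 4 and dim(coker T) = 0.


The Fredholm index is defined as ind(T) = dim(ker T) - dim(coker T)
= 4 - 0
= 4

4


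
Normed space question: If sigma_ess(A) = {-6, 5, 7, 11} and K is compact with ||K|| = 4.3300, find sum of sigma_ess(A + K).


By Weyl's theorem, the essential spectrum is invariant under compact perturbations.
sigma_ess(A + K) = sigma_ess(A) = {-6, 5, 7, 11}
Sum = -6 + 5 + 7 + 11 = 17

17


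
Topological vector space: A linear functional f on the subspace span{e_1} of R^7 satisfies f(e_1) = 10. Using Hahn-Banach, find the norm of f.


The norm of f is given by ||f|| = sup_{||x||=1} |f(x)|.
On span{e_1}, ||e_1|| = 1, so ||f|| = |f(e_1)| / ||e_1||
= |10| / 1 = 10.0000

10.0000


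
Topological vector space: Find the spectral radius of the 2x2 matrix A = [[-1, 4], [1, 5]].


For a 2x2 matrix, eigenvalues satisfy lambda^2 - (trace)*lambda + det = 0
trace = -1 + 5 = 4
det = -1*5 - 4*1 = -9
discriminant = 4^2 - 4*(-9) = 52
spectral radius = max |eigenvalue| = 5.6056

5.6056


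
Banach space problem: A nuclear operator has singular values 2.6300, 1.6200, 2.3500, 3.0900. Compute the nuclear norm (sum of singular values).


The nuclear norm is the sum of all singular values.
||T||_1 = 2.6300 + 1.6200 + 2.3500 + 3.0900
= 9.6900

9.6900


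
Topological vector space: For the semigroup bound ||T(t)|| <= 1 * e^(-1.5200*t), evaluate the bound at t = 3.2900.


||T(3.2900)|| <= 1 * exp(-1.5200 * 3.2900)
= 1 * exp(-5.0008)
= 1 * 0.0067
= 0.0067

0.0067


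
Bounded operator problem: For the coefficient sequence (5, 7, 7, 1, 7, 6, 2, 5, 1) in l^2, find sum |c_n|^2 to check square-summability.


sum |c_n|^2 = 5^2 + 7^2 + 7^2 + 1^2 + 7^2 + 6^2 + 2^2 + 5^2 + 1^2
= 25 + 49 + 49 + 1 + 49 + 36 + 4 + 25 + 1
= 239

239


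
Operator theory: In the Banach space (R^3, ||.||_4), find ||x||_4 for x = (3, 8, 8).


The l^4 norm = (sum |x_i|^4)^(1/4)
Sum of 4th powers = 81 + 4096 + 4096 = 8273
||x||_4 = (8273)^(1/4) = 9.5371

9.5371


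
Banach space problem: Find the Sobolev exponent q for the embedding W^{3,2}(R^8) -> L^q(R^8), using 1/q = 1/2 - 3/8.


Using the Sobolev embedding formula: 1/q = 1/p - k/n
1/q = 1/2 - 3/8 = 1/8
q = 1/(1/8) = 8

8.0000


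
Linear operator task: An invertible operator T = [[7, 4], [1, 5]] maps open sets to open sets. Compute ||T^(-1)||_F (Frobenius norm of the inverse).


det(T) = 7*5 - 4*1 = 31
T^(-1) = (1/31) * [[5, -4], [-1, 7]] = [[0.1613, -0.1290], [-0.0323, 0.2258]]
||T^(-1)||_F^2 = 0.1613^2 + (-0.1290)^2 + (-0.0323)^2 + 0.2258^2 = 0.0947
||T^(-1)||_F = sqrt(0.0947) = 0.3077

0.3077


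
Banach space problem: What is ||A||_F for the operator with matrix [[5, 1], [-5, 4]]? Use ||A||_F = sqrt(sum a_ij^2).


||A||_F^2 = sum a_ij^2
= 5^2 + 1^2 + (-5)^2 + 4^2
= 25 + 1 + 25 + 16 = 67
||A||_F = sqrt(67) = 8.1854

8.1854


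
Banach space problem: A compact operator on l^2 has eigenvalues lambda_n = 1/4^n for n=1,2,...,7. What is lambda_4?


The eigenvalue formula gives lambda_4 = 1/4^4
= 1/256
= 0.0039

0.0039


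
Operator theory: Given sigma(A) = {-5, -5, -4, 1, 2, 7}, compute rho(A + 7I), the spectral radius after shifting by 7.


Spectrum of A + 7I = {2, 2, 3, 8, 9, 14}
Spectral radius = max |lambda| over the shifted spectrum
= max(2, 2, 3, 8, 9, 14) = 14

14


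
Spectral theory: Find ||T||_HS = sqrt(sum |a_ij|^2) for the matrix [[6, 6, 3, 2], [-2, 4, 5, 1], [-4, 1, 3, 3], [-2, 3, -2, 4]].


The Hilbert-Schmidt norm is sqrt(sum of squares of all entries).
Sum of squares = 6^2 + 6^2 + 3^2 + 2^2 + (-2)^2 + 4^2 + 5^2 + 1^2 + (-4)^2 + 1^2 + 3^2 + 3^2 + (-2)^2 + 3^2 + (-2)^2 + 4^2
= 36 + 36 + 9 + 4 + 4 + 16 + 25 + 1 + 16 + 1 + 9 + 9 + 4 + 9 + 4 + 16 = 199
||T||_HS = sqrt(199) = 14.1067

14.1067


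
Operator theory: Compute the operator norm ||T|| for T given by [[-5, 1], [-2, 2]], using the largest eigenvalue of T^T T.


A^T A = [[29, -9], [-9, 5]]
trace(A^T A) = 34, det(A^T A) = 64
discriminant = 34^2 - 4*64 = 900
Largest eigenvalue of A^T A = (trace + sqrt(disc))/2 = 32.0000
||T|| = sqrt(32.0000) = 5.6569

5.6569


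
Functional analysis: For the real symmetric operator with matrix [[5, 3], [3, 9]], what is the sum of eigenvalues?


For a self-adjoint (symmetric) matrix, the eigenvalues are real.
The sum of eigenvalues equals the trace of the matrix.
trace = 5 + 9 = 14

14


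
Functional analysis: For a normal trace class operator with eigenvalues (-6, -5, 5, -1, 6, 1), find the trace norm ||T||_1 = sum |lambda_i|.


For a normal operator, singular values equal |eigenvalues|.
Trace norm = sum |lambda_i| = 6 + 5 + 5 + 1 + 6 + 1
= 24

24


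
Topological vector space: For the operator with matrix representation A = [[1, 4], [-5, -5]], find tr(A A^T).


trace(A * A^T) = sum of squares of all entries
= 1^2 + 4^2 + (-5)^2 + (-5)^2
= 1 + 16 + 25 + 25
= 67

67


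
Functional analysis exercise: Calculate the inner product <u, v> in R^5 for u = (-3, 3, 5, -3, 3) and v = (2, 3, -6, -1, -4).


Computing the standard inner product <u, v> = sum u_i * v_i
= -3*2 + 3*3 + 5*-6 + -3*-1 + 3*-4
= -6 + 9 + -30 + 3 + -12
= -36

-36


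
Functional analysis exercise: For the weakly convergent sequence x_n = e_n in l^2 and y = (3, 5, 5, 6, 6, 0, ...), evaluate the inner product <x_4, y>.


x_4 = e_4 is the standard basis vector with 1 in position 4.
<x_4, y> = y_4 = 6
As n -> infinity, <x_n, y> -> 0, confirming weak convergence of (x_n) to 0.

6


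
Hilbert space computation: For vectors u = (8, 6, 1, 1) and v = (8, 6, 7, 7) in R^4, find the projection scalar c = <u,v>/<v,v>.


Computing <u,v> = 8*8 + 6*6 + 1*7 + 1*7 = 114
Computing <v,v> = 8^2 + 6^2 + 7^2 + 7^2 = 198
Projection coefficient = 114/198 = 0.5758

0.5758


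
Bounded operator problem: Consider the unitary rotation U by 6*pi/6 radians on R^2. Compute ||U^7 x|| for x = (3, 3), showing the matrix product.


U is a rotation by theta = 6*pi/6
U^7 = rotation by 7*theta = 42*pi/6 = 6*pi/6 (mod 2*pi)
cos(6*pi/6) = -1.0000, sin(6*pi/6) = 0.0000
U^7 x = (-1.0000 * 3 - 0.0000 * 3, 0.0000 * 3 + -1.0000 * 3)
= (-3.0000, -3.0000)
||U^7 x|| = sqrt((-3.0000)^2 + (-3.0000)^2) = sqrt(18.0000) = 4.2426

4.2426


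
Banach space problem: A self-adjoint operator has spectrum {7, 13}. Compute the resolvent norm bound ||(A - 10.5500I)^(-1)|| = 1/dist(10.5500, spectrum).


dist(10.5500, {7, 13}) = min(|10.5500 - 7|, |10.5500 - 13|)
= min(3.5500, 2.4500) = 2.4500
Resolvent bound = 1/2.4500 = 0.4082

0.4082
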